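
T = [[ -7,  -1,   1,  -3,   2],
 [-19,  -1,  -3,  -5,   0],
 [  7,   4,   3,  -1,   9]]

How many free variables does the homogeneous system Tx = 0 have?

2

Row reduce to echelon form.
R2 ← R2 − (19/7)·R1: [0, 12/7, -40/7, 22/7, -38/7]
R3 ← R3 + R1: [0, 3, 4, -4, 11]
R3 ← R3 − (7/4)·R2: [0, 0, 14, -19/2, 41/2]
3 nonzero rows, so rank(T) = 3.
T has 5 columns; by rank–nullity, nullity = 5 − 3 = 2.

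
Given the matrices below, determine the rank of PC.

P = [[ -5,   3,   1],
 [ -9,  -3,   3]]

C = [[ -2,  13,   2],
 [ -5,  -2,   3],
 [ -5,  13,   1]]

2

First compute PC:
[[-10, -58,   0],
 [ 18, -72, -24]]
Now row reduce the product.
R2 ← R2 + (9/5)·R1: [0, -882/5, -24]
2 nonzero rows, so rank(PC) = 2.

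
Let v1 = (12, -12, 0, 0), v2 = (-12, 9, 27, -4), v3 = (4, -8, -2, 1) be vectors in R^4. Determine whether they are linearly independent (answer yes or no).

yes

Form the matrix with these vectors as rows and row reduce.
R2 ← R2 + R1: [0, -3, 27, -4]
R3 ← R3 − (1/3)·R1: [0, -4, -2, 1]
R3 ← R3 − (4/3)·R2: [0, 0, -38, 19/3]
3 nonzero rows, so the 3 vectors span a space of dimension 3.
Since 3 = 3, the vectors are linearly independent.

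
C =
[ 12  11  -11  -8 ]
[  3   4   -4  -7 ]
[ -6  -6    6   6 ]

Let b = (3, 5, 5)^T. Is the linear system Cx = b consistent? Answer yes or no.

no

Row reduce the augmented matrix [C | b].
R2 ← R2 − (1/4)·R1: [0, 5/4, -5/4, -5, 17/4]
R3 ← R3 + (1/2)·R1: [0, -1/2, 1/2, 2, 13/2]
R3 ← R3 + (2/5)·R2: [0, 0, 0, 0, 41/5]
The echelon form has 3 nonzero rows; the last pivot sits in the augmented column, so rank(C) = 2 but rank([C|b]) = 3.
Since the ranks differ, the system is inconsistent.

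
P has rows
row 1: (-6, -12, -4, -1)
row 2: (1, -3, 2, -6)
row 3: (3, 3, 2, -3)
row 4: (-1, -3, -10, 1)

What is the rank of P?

3

Row reduce to echelon form.
R2 ← R2 + (1/6)·R1: [0, -5, 4/3, -37/6]
R3 ← R3 + (1/2)·R1: [0, -3, 0, -7/2]
R4 ← R4 − (1/6)·R1: [0, -1, -28/3, 7/6]
R3 ← R3 − (3/5)·R2: [0, 0, -4/5, 1/5]
R4 ← R4 − (1/5)·R2: [0, 0, -48/5, 12/5]
R4 ← R4 − (12)·R3: [0, 0, 0, 0]
Echelon form has 3 nonzero rows, so rank(P) = 3.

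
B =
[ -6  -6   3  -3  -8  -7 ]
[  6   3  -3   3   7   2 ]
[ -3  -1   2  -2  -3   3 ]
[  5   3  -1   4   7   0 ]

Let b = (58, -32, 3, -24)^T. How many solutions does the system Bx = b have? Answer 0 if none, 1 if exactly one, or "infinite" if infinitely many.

Row reduce the augmented matrix [B | b].
R2 ← R2 + R1: [0, -3, 0, 0, -1, -5, 26]
R3 ← R3 − (1/2)·R1: [0, 2, 1/2, -1/2, 1, 13/2, -26]
R4 ← R4 + (5/6)·R1: [0, -2, 3/2, 3/2, 1/3, -35/6, 73/3]
R3 ← R3 + (2/3)·R2: [0, 0, 1/2, -1/2, 1/3, 19/6, -26/3]
R4 ← R4 − (2/3)·R2: [0, 0, 3/2, 3/2, 1, -5/2, 7]
R4 ← R4 − (3)·R3: [0, 0, 0, 3, 0, -12, 33]
The echelon form has 4 nonzero rows, and every pivot lies in the first 6 columns, so rank(B) = rank([B|b]) = 4.
The system is consistent.
rank = 4 < 6 unknowns, so there are infinitely many solutions.

infinite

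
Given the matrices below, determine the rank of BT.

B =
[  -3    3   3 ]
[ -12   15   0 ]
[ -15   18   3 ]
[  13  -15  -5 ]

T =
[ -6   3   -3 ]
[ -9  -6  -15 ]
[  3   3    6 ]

2

First compute BT:
[[  0, -18, -18],
 [-63, -126, -189],
 [-63, -144, -207],
 [ 42, 114, 156]]
Now row reduce the product.
Swap R1 ↔ R2
R3 ← R3 − R1: [0, -18, -18]
R4 ← R4 + (2/3)·R1: [0, 30, 30]
R3 ← R3 − R2: [0, 0, 0]
R4 ← R4 + (5/3)·R2: [0, 0, 0]
2 nonzero rows, so rank(BT) = 2.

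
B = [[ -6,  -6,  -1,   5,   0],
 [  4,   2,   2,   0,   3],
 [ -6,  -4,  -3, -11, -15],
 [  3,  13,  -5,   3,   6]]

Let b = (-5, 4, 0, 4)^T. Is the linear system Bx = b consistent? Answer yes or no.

no

Row reduce the augmented matrix [B | b].
R2 ← R2 + (2/3)·R1: [0, -2, 4/3, 10/3, 3, 2/3]
R3 ← R3 − R1: [0, 2, -2, -16, -15, 5]
R4 ← R4 + (1/2)·R1: [0, 10, -11/2, 11/2, 6, 3/2]
R3 ← R3 + R2: [0, 0, -2/3, -38/3, -12, 17/3]
R4 ← R4 + (5)·R2: [0, 0, 7/6, 133/6, 21, 29/6]
R4 ← R4 + (7/4)·R3: [0, 0, 0, 0, 0, 59/4]
The echelon form has 4 nonzero rows; the last pivot sits in the augmented column, so rank(B) = 3 but rank([B|b]) = 4.
Since the ranks differ, the system is inconsistent.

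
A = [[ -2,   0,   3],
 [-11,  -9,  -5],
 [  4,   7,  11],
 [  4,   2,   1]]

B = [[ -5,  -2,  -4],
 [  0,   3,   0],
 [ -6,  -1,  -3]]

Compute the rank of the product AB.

3

First compute AB:
[[ -8,   1,  -1],
 [ 85,   0,  59],
 [-86,   2, -49],
 [-26,  -3, -19]]
Now row reduce the product.
R2 ← R2 + (85/8)·R1: [0, 85/8, 387/8]
R3 ← R3 − (43/4)·R1: [0, -35/4, -153/4]
R4 ← R4 − (13/4)·R1: [0, -25/4, -63/4]
R3 ← R3 + (14/17)·R2: [0, 0, 27/17]
R4 ← R4 + (10/17)·R2: [0, 0, 216/17]
R4 ← R4 − (8)·R3: [0, 0, 0]
3 nonzero rows, so rank(AB) = 3.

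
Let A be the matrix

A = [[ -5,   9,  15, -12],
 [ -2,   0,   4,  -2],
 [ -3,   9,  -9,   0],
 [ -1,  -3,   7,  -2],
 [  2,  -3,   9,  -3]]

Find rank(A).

Row reduce to echelon form.
R2 ← R2 − (2/5)·R1: [0, -18/5, -2, 14/5]
R3 ← R3 − (3/5)·R1: [0, 18/5, -18, 36/5]
R4 ← R4 − (1/5)·R1: [0, -24/5, 4, 2/5]
R5 ← R5 + (2/5)·R1: [0, 3/5, 15, -39/5]
R3 ← R3 + R2: [0, 0, -20, 10]
R4 ← R4 − (4/3)·R2: [0, 0, 20/3, -10/3]
R5 ← R5 + (1/6)·R2: [0, 0, 44/3, -22/3]
R4 ← R4 + (1/3)·R3: [0, 0, 0, 0]
R5 ← R5 + (11/15)·R3: [0, 0, 0, 0]
Echelon form has 3 nonzero rows, so rank(A) = 3.

3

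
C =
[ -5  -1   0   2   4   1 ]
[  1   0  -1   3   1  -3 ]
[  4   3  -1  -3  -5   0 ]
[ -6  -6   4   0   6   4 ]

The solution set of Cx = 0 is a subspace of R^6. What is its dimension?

3

Row reduce to echelon form.
R2 ← R2 + (1/5)·R1: [0, -1/5, -1, 17/5, 9/5, -14/5]
R3 ← R3 + (4/5)·R1: [0, 11/5, -1, -7/5, -9/5, 4/5]
R4 ← R4 − (6/5)·R1: [0, -24/5, 4, -12/5, 6/5, 14/5]
R3 ← R3 + (11)·R2: [0, 0, -12, 36, 18, -30]
R4 ← R4 − (24)·R2: [0, 0, 28, -84, -42, 70]
R4 ← R4 + (7/3)·R3: [0, 0, 0, 0, 0, 0]
3 nonzero rows, so rank(C) = 3.
C has 6 columns; by rank–nullity, nullity = 6 − 3 = 3.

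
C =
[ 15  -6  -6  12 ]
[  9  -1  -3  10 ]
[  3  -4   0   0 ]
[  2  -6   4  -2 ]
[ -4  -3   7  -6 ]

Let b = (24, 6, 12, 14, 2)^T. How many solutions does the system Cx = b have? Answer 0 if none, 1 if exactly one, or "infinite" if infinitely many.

Row reduce the augmented matrix [C | b].
R2 ← R2 − (3/5)·R1: [0, 13/5, 3/5, 14/5, -42/5]
R3 ← R3 − (1/5)·R1: [0, -14/5, 6/5, -12/5, 36/5]
R4 ← R4 − (2/15)·R1: [0, -26/5, 24/5, -18/5, 54/5]
R5 ← R5 + (4/15)·R1: [0, -23/5, 27/5, -14/5, 42/5]
R3 ← R3 + (14/13)·R2: [0, 0, 24/13, 8/13, -24/13]
R4 ← R4 + (2)·R2: [0, 0, 6, 2, -6]
R5 ← R5 + (23/13)·R2: [0, 0, 84/13, 28/13, -84/13]
R4 ← R4 − (13/4)·R3: [0, 0, 0, 0, 0]
R5 ← R5 − (7/2)·R3: [0, 0, 0, 0, 0]
The echelon form has 3 nonzero rows, and every pivot lies in the first 4 columns, so rank(C) = rank([C|b]) = 3.
The system is consistent.
rank = 3 < 4 unknowns, so there are infinitely many solutions.

infinite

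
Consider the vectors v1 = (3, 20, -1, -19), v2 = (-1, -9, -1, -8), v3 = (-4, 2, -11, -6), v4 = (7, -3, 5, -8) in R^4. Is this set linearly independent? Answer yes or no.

yes

Form the matrix with these vectors as rows and row reduce.
R2 ← R2 + (1/3)·R1: [0, -7/3, -4/3, -43/3]
R3 ← R3 + (4/3)·R1: [0, 86/3, -37/3, -94/3]
R4 ← R4 − (7/3)·R1: [0, -149/3, 22/3, 109/3]
R3 ← R3 + (86/7)·R2: [0, 0, -201/7, -1452/7]
R4 ← R4 − (149/7)·R2: [0, 0, 250/7, 2390/7]
R4 ← R4 + (250/201)·R3: [0, 0, 0, 5590/67]
4 nonzero rows, so the 4 vectors span a space of dimension 4.
Since 4 = 4, the vectors are linearly independent.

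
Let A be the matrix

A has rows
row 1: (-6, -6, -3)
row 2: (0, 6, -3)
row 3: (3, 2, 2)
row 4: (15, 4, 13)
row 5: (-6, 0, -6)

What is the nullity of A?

Row reduce to echelon form.
R3 ← R3 + (1/2)·R1: [0, -1, 1/2]
R4 ← R4 + (5/2)·R1: [0, -11, 11/2]
R5 ← R5 − R1: [0, 6, -3]
R3 ← R3 + (1/6)·R2: [0, 0, 0]
R4 ← R4 + (11/6)·R2: [0, 0, 0]
R5 ← R5 − R2: [0, 0, 0]
2 nonzero rows, so rank(A) = 2.
A has 3 columns; by rank–nullity, nullity = 3 − 2 = 1.

1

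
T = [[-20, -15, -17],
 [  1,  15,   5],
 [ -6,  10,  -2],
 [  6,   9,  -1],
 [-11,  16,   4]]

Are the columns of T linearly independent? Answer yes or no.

Row reduce T to echelon form.
R2 ← R2 + (1/20)·R1: [0, 57/4, 83/20]
R3 ← R3 − (3/10)·R1: [0, 29/2, 31/10]
R4 ← R4 + (3/10)·R1: [0, 9/2, -61/10]
R5 ← R5 − (11/20)·R1: [0, 97/4, 267/20]
R3 ← R3 − (58/57)·R2: [0, 0, -64/57]
R4 ← R4 − (6/19)·R2: [0, 0, -704/95]
R5 ← R5 − (97/57)·R2: [0, 0, 1792/285]
R4 ← R4 − (33/5)·R3: [0, 0, 0]
R5 ← R5 + (28/5)·R3: [0, 0, 0]
3 pivots among 3 columns.
Every column is a pivot column, so the columns are linearly independent.

yes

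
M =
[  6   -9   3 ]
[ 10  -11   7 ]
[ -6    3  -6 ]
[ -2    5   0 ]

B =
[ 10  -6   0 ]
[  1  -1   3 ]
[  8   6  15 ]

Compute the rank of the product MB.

First compute MB:
[[ 75,  -9,  18],
 [145,  -7,  72],
 [-105,  -3, -81],
 [-15,   7,  15]]
Now row reduce the product.
R2 ← R2 − (29/15)·R1: [0, 52/5, 186/5]
R3 ← R3 + (7/5)·R1: [0, -78/5, -279/5]
R4 ← R4 + (1/5)·R1: [0, 26/5, 93/5]
R3 ← R3 + (3/2)·R2: [0, 0, 0]
R4 ← R4 − (1/2)·R2: [0, 0, 0]
2 nonzero rows, so rank(MB) = 2.

2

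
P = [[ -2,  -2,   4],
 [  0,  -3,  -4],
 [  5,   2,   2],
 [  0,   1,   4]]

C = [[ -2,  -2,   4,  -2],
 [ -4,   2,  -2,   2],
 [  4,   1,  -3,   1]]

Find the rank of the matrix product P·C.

First compute PC:
[[ 28,   4, -16,   4],
 [ -4, -10,  18, -10],
 [-10,  -4,  10,  -4],
 [ 12,   6, -14,   6]]
Now row reduce the product.
R2 ← R2 + (1/7)·R1: [0, -66/7, 110/7, -66/7]
R3 ← R3 + (5/14)·R1: [0, -18/7, 30/7, -18/7]
R4 ← R4 − (3/7)·R1: [0, 30/7, -50/7, 30/7]
R3 ← R3 − (3/11)·R2: [0, 0, 0, 0]
R4 ← R4 + (5/11)·R2: [0, 0, 0, 0]
2 nonzero rows, so rank(PC) = 2.

2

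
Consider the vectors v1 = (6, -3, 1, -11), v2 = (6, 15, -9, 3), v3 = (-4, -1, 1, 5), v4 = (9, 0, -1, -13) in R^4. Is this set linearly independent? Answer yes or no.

Form the matrix with these vectors as rows and row reduce.
R2 ← R2 − R1: [0, 18, -10, 14]
R3 ← R3 + (2/3)·R1: [0, -3, 5/3, -7/3]
R4 ← R4 − (3/2)·R1: [0, 9/2, -5/2, 7/2]
R3 ← R3 + (1/6)·R2: [0, 0, 0, 0]
R4 ← R4 − (1/4)·R2: [0, 0, 0, 0]
2 nonzero rows, so the 4 vectors span a space of dimension 2.
Since 2 < 4, the vectors are linearly dependent.

no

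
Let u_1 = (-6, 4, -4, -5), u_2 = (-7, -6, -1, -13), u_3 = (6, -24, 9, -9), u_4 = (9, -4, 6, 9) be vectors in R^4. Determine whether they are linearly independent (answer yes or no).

yes

Form the matrix with these vectors as rows and row reduce.
R2 ← R2 − (7/6)·R1: [0, -32/3, 11/3, -43/6]
R3 ← R3 + R1: [0, -20, 5, -14]
R4 ← R4 + (3/2)·R1: [0, 2, 0, 3/2]
R3 ← R3 − (15/8)·R2: [0, 0, -15/8, -9/16]
R4 ← R4 + (3/16)·R2: [0, 0, 11/16, 5/32]
R4 ← R4 + (11/30)·R3: [0, 0, 0, -1/20]
4 nonzero rows, so the 4 vectors span a space of dimension 4.
Since 4 = 4, the vectors are linearly independent.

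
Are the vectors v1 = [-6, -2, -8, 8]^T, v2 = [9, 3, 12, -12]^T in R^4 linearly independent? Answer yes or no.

no

Form the matrix with these vectors as rows and row reduce.
R2 ← R2 + (3/2)·R1: [0, 0, 0, 0]
1 nonzero row, so the 2 vectors span a space of dimension 1.
Since 1 < 2, the vectors are linearly dependent.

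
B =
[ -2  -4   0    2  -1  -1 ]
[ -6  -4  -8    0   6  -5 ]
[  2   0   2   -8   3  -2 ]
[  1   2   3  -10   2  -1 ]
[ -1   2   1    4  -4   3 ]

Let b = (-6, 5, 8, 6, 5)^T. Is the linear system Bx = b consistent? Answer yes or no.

no

Row reduce the augmented matrix [B | b].
R2 ← R2 − (3)·R1: [0, 8, -8, -6, 9, -2, 23]
R3 ← R3 + R1: [0, -4, 2, -6, 2, -3, 2]
R4 ← R4 + (1/2)·R1: [0, 0, 3, -9, 3/2, -3/2, 3]
R5 ← R5 − (1/2)·R1: [0, 4, 1, 3, -7/2, 7/2, 8]
R3 ← R3 + (1/2)·R2: [0, 0, -2, -9, 13/2, -4, 27/2]
R5 ← R5 − (1/2)·R2: [0, 0, 5, 6, -8, 9/2, -7/2]
R4 ← R4 + (3/2)·R3: [0, 0, 0, -45/2, 45/4, -15/2, 93/4]
R5 ← R5 + (5/2)·R3: [0, 0, 0, -33/2, 33/4, -11/2, 121/4]
R5 ← R5 − (11/15)·R4: [0, 0, 0, 0, 0, 0, 66/5]
The echelon form has 5 nonzero rows; the last pivot sits in the augmented column, so rank(B) = 4 but rank([B|b]) = 5.
Since the ranks differ, the system is inconsistent.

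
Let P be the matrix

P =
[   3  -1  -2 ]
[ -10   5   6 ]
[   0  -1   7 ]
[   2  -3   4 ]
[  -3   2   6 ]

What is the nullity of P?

Row reduce to echelon form.
R2 ← R2 + (10/3)·R1: [0, 5/3, -2/3]
R4 ← R4 − (2/3)·R1: [0, -7/3, 16/3]
R5 ← R5 + R1: [0, 1, 4]
R3 ← R3 + (3/5)·R2: [0, 0, 33/5]
R4 ← R4 + (7/5)·R2: [0, 0, 22/5]
R5 ← R5 − (3/5)·R2: [0, 0, 22/5]
R4 ← R4 − (2/3)·R3: [0, 0, 0]
R5 ← R5 − (2/3)·R3: [0, 0, 0]
3 nonzero rows, so rank(P) = 3.
P has 3 columns; by rank–nullity, nullity = 3 − 3 = 0.

0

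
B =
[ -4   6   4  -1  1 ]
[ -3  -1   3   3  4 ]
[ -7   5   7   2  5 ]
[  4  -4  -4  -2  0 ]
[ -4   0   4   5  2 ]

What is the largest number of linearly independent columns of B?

3

Row reduce to echelon form.
R2 ← R2 − (3/4)·R1: [0, -11/2, 0, 15/4, 13/4]
R3 ← R3 − (7/4)·R1: [0, -11/2, 0, 15/4, 13/4]
R4 ← R4 + R1: [0, 2, 0, -3, 1]
R5 ← R5 − R1: [0, -6, 0, 6, 1]
R3 ← R3 − R2: [0, 0, 0, 0, 0]
R4 ← R4 + (4/11)·R2: [0, 0, 0, -18/11, 24/11]
R5 ← R5 − (12/11)·R2: [0, 0, 0, 21/11, -28/11]
Swap R3 ↔ R4
R5 ← R5 + (7/6)·R3: [0, 0, 0, 0, 0]
Echelon form has 3 nonzero rows, so rank(B) = 3.
The rank gives the maximum number of linearly independent columns: 3.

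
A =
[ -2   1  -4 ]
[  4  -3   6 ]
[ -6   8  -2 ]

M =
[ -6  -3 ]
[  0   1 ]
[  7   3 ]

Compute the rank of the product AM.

First compute AM:
[[-16,  -5],
 [ 18,   3],
 [ 22,  20]]
Now row reduce the product.
R2 ← R2 + (9/8)·R1: [0, -21/8]
R3 ← R3 + (11/8)·R1: [0, 105/8]
R3 ← R3 + (5)·R2: [0, 0]
2 nonzero rows, so rank(AM) = 2.

2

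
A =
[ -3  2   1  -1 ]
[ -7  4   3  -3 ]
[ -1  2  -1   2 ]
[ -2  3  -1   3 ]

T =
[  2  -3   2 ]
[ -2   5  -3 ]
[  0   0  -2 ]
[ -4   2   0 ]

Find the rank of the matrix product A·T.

3

First compute AT:
[[ -6,  17, -14],
 [-10,  35, -32],
 [-14,  17,  -6],
 [-22,  27, -11]]
Now row reduce the product.
R2 ← R2 − (5/3)·R1: [0, 20/3, -26/3]
R3 ← R3 − (7/3)·R1: [0, -68/3, 80/3]
R4 ← R4 − (11/3)·R1: [0, -106/3, 121/3]
R3 ← R3 + (17/5)·R2: [0, 0, -14/5]
R4 ← R4 + (53/10)·R2: [0, 0, -28/5]
R4 ← R4 − (2)·R3: [0, 0, 0]
3 nonzero rows, so rank(AT) = 3.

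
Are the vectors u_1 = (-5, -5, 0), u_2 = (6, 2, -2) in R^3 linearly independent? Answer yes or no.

yes

Form the matrix with these vectors as rows and row reduce.
R2 ← R2 + (6/5)·R1: [0, -4, -2]
2 nonzero rows, so the 2 vectors span a space of dimension 2.
Since 2 = 2, the vectors are linearly independent.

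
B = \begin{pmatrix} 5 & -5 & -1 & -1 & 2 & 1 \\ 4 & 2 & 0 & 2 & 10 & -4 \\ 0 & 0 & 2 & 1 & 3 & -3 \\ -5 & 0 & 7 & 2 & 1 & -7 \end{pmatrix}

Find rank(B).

Row reduce to echelon form.
R2 ← R2 − (4/5)·R1: [0, 6, 4/5, 14/5, 42/5, -24/5]
R4 ← R4 + R1: [0, -5, 6, 1, 3, -6]
R4 ← R4 + (5/6)·R2: [0, 0, 20/3, 10/3, 10, -10]
R4 ← R4 − (10/3)·R3: [0, 0, 0, 0, 0, 0]
Echelon form has 3 nonzero rows, so rank(B) = 3.

3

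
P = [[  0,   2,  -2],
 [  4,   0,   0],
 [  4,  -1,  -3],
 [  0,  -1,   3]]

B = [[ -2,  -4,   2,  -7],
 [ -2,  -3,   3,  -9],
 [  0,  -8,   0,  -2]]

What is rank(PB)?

3

First compute PB:
[[ -4,  10,   6, -14],
 [ -8, -16,   8, -28],
 [ -6,  11,   5, -13],
 [  2, -21,  -3,   3]]
Now row reduce the product.
R2 ← R2 − (2)·R1: [0, -36, -4, 0]
R3 ← R3 − (3/2)·R1: [0, -4, -4, 8]
R4 ← R4 + (1/2)·R1: [0, -16, 0, -4]
R3 ← R3 − (1/9)·R2: [0, 0, -32/9, 8]
R4 ← R4 − (4/9)·R2: [0, 0, 16/9, -4]
R4 ← R4 + (1/2)·R3: [0, 0, 0, 0]
3 nonzero rows, so rank(PB) = 3.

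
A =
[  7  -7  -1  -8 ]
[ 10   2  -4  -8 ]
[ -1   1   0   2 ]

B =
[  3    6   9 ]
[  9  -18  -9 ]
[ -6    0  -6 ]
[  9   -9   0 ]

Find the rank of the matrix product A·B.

2

First compute AB:
[[-108, 240, 132],
 [  0,  96,  96],
 [ 24, -42, -18]]
Now row reduce the product.
R3 ← R3 + (2/9)·R1: [0, 34/3, 34/3]
R3 ← R3 − (17/144)·R2: [0, 0, 0]
2 nonzero rows, so rank(AB) = 2.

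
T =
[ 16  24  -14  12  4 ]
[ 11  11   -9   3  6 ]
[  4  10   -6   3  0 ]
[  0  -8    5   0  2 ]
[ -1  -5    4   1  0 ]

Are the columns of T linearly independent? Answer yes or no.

no

Row reduce T to echelon form.
R2 ← R2 − (11/16)·R1: [0, -11/2, 5/8, -21/4, 13/4]
R3 ← R3 − (1/4)·R1: [0, 4, -5/2, 0, -1]
R5 ← R5 + (1/16)·R1: [0, -7/2, 25/8, 7/4, 1/4]
R3 ← R3 + (8/11)·R2: [0, 0, -45/22, -42/11, 15/11]
R4 ← R4 − (16/11)·R2: [0, 0, 45/11, 84/11, -30/11]
R5 ← R5 − (7/11)·R2: [0, 0, 30/11, 56/11, -20/11]
R4 ← R4 + (2)·R3: [0, 0, 0, 0, 0]
R5 ← R5 + (4/3)·R3: [0, 0, 0, 0, 0]
3 pivots among 5 columns.
Only 3 < 5 pivot columns, so the columns are linearly dependent.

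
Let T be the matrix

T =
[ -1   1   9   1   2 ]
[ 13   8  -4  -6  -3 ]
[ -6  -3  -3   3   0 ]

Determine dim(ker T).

Row reduce to echelon form.
R2 ← R2 + (13)·R1: [0, 21, 113, 7, 23]
R3 ← R3 − (6)·R1: [0, -9, -57, -3, -12]
R3 ← R3 + (3/7)·R2: [0, 0, -60/7, 0, -15/7]
3 nonzero rows, so rank(T) = 3.
T has 5 columns; by rank–nullity, nullity = 5 − 3 = 2.

2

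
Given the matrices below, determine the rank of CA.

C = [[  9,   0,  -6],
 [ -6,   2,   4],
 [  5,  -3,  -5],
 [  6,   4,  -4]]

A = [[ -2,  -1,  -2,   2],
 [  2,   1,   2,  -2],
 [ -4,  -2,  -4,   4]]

First compute CA:
[[  6,   3,   6,  -6],
 [  0,   0,   0,   0],
 [  4,   2,   4,  -4],
 [ 12,   6,  12, -12]]
Now row reduce the product.
R3 ← R3 − (2/3)·R1: [0, 0, 0, 0]
R4 ← R4 − (2)·R1: [0, 0, 0, 0]
1 nonzero row, so rank(CA) = 1.

1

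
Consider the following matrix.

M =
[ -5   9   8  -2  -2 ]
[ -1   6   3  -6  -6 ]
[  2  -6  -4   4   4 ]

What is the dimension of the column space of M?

Row reduce to echelon form.
R2 ← R2 − (1/5)·R1: [0, 21/5, 7/5, -28/5, -28/5]
R3 ← R3 + (2/5)·R1: [0, -12/5, -4/5, 16/5, 16/5]
R3 ← R3 + (4/7)·R2: [0, 0, 0, 0, 0]
Echelon form has 2 nonzero rows, so rank(M) = 2.
The column space has dimension equal to the rank: 2.

2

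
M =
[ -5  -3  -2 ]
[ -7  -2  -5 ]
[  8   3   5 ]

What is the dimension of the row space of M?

2

Row reduce to echelon form.
R2 ← R2 − (7/5)·R1: [0, 11/5, -11/5]
R3 ← R3 + (8/5)·R1: [0, -9/5, 9/5]
R3 ← R3 + (9/11)·R2: [0, 0, 0]
Echelon form has 2 nonzero rows, so rank(M) = 2.
The row space has dimension equal to the rank: 2.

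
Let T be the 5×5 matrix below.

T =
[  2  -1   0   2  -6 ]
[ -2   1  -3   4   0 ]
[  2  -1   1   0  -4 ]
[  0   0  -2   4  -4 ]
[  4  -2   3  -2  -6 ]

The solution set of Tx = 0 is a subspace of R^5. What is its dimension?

Row reduce to echelon form.
R2 ← R2 + R1: [0, 0, -3, 6, -6]
R3 ← R3 − R1: [0, 0, 1, -2, 2]
R5 ← R5 − (2)·R1: [0, 0, 3, -6, 6]
R3 ← R3 + (1/3)·R2: [0, 0, 0, 0, 0]
R4 ← R4 − (2/3)·R2: [0, 0, 0, 0, 0]
R5 ← R5 + R2: [0, 0, 0, 0, 0]
2 nonzero rows, so rank(T) = 2.
T has 5 columns; by rank–nullity, nullity = 5 − 2 = 3.

3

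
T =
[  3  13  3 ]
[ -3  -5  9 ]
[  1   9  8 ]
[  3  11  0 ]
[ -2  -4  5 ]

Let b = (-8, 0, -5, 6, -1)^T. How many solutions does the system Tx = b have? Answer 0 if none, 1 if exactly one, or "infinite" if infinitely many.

0

Row reduce the augmented matrix [T | b].
R2 ← R2 + R1: [0, 8, 12, -8]
R3 ← R3 − (1/3)·R1: [0, 14/3, 7, -7/3]
R4 ← R4 − R1: [0, -2, -3, 14]
R5 ← R5 + (2/3)·R1: [0, 14/3, 7, -19/3]
R3 ← R3 − (7/12)·R2: [0, 0, 0, 7/3]
R4 ← R4 + (1/4)·R2: [0, 0, 0, 12]
R5 ← R5 − (7/12)·R2: [0, 0, 0, -5/3]
R4 ← R4 − (36/7)·R3: [0, 0, 0, 0]
R5 ← R5 + (5/7)·R3: [0, 0, 0, 0]
The echelon form has 3 nonzero rows; the last pivot sits in the augmented column, so rank(T) = 2 but rank([T|b]) = 3.
Since the ranks differ, the system is inconsistent.
It has no solutions.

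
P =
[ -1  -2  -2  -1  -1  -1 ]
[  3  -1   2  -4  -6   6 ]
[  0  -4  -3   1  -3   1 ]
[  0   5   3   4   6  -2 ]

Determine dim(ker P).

Row reduce to echelon form.
R2 ← R2 + (3)·R1: [0, -7, -4, -7, -9, 3]
R3 ← R3 − (4/7)·R2: [0, 0, -5/7, 5, 15/7, -5/7]
R4 ← R4 + (5/7)·R2: [0, 0, 1/7, -1, -3/7, 1/7]
R4 ← R4 + (1/5)·R3: [0, 0, 0, 0, 0, 0]
3 nonzero rows, so rank(P) = 3.
P has 6 columns; by rank–nullity, nullity = 6 − 3 = 3.

3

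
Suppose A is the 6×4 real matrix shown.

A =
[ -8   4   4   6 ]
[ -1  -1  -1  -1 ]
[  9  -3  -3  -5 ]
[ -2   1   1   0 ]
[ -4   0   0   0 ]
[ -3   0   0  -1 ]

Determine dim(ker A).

Row reduce to echelon form.
R2 ← R2 − (1/8)·R1: [0, -3/2, -3/2, -7/4]
R3 ← R3 + (9/8)·R1: [0, 3/2, 3/2, 7/4]
R4 ← R4 − (1/4)·R1: [0, 0, 0, -3/2]
R5 ← R5 − (1/2)·R1: [0, -2, -2, -3]
R6 ← R6 − (3/8)·R1: [0, -3/2, -3/2, -13/4]
R3 ← R3 + R2: [0, 0, 0, 0]
R5 ← R5 − (4/3)·R2: [0, 0, 0, -2/3]
R6 ← R6 − R2: [0, 0, 0, -3/2]
Swap R3 ↔ R4
R5 ← R5 − (4/9)·R3: [0, 0, 0, 0]
R6 ← R6 − R3: [0, 0, 0, 0]
3 nonzero rows, so rank(A) = 3.
A has 4 columns; by rank–nullity, nullity = 4 − 3 = 1.

1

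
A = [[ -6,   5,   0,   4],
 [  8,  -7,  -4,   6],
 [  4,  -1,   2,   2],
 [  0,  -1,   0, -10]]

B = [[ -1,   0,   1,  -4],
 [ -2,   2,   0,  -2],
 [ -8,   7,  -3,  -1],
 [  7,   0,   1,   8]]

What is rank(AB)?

3

First compute AB:
[[ 24,  10,  -2,  46],
 [ 80, -42,  26,  34],
 [ -4,  12,   0,   0],
 [-68,  -2, -10, -78]]
Now row reduce the product.
R2 ← R2 − (10/3)·R1: [0, -226/3, 98/3, -358/3]
R3 ← R3 + (1/6)·R1: [0, 41/3, -1/3, 23/3]
R4 ← R4 + (17/6)·R1: [0, 79/3, -47/3, 157/3]
R3 ← R3 + (41/226)·R2: [0, 0, 632/113, -1580/113]
R4 ← R4 + (79/226)·R2: [0, 0, -480/113, 1200/113]
R4 ← R4 + (60/79)·R3: [0, 0, 0, 0]
3 nonzero rows, so rank(AB) = 3.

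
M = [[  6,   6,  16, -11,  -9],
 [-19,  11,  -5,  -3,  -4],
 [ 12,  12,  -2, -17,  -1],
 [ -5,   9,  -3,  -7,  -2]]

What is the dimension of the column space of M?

4

Row reduce to echelon form.
R2 ← R2 + (19/6)·R1: [0, 30, 137/3, -227/6, -65/2]
R3 ← R3 − (2)·R1: [0, 0, -34, 5, 17]
R4 ← R4 + (5/6)·R1: [0, 14, 31/3, -97/6, -19/2]
R4 ← R4 − (7/15)·R2: [0, 0, -494/45, 67/45, 17/3]
R4 ← R4 − (247/765)·R3: [0, 0, 0, -32/255, 8/45]
Echelon form has 4 nonzero rows, so rank(M) = 4.
The column space has dimension equal to the rank: 4.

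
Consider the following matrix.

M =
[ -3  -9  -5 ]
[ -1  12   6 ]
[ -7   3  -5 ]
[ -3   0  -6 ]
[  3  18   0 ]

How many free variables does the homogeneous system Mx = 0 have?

0

Row reduce to echelon form.
R2 ← R2 − (1/3)·R1: [0, 15, 23/3]
R3 ← R3 − (7/3)·R1: [0, 24, 20/3]
R4 ← R4 − R1: [0, 9, -1]
R5 ← R5 + R1: [0, 9, -5]
R3 ← R3 − (8/5)·R2: [0, 0, -28/5]
R4 ← R4 − (3/5)·R2: [0, 0, -28/5]
R5 ← R5 − (3/5)·R2: [0, 0, -48/5]
R4 ← R4 − R3: [0, 0, 0]
R5 ← R5 − (12/7)·R3: [0, 0, 0]
3 nonzero rows, so rank(M) = 3.
M has 3 columns; by rank–nullity, nullity = 3 − 3 = 0.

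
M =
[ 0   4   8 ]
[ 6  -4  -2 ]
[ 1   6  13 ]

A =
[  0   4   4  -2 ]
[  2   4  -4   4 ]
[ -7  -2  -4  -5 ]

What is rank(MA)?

First compute MA:
[[-48,   0, -48, -24],
 [  6,  12,  48, -18],
 [-79,   2, -72, -43]]
Now row reduce the product.
R2 ← R2 + (1/8)·R1: [0, 12, 42, -21]
R3 ← R3 − (79/48)·R1: [0, 2, 7, -7/2]
R3 ← R3 − (1/6)·R2: [0, 0, 0, 0]
2 nonzero rows, so rank(MA) = 2.

2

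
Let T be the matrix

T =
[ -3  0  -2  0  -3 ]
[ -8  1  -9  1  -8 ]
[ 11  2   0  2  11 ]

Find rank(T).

Row reduce to echelon form.
R2 ← R2 − (8/3)·R1: [0, 1, -11/3, 1, 0]
R3 ← R3 + (11/3)·R1: [0, 2, -22/3, 2, 0]
R3 ← R3 − (2)·R2: [0, 0, 0, 0, 0]
Echelon form has 2 nonzero rows, so rank(T) = 2.

2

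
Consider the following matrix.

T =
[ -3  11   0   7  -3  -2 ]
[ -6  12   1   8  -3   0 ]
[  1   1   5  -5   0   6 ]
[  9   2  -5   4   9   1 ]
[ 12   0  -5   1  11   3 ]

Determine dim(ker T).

1

Row reduce to echelon form.
R2 ← R2 − (2)·R1: [0, -10, 1, -6, 3, 4]
R3 ← R3 + (1/3)·R1: [0, 14/3, 5, -8/3, -1, 16/3]
R4 ← R4 + (3)·R1: [0, 35, -5, 25, 0, -5]
R5 ← R5 + (4)·R1: [0, 44, -5, 29, -1, -5]
R3 ← R3 + (7/15)·R2: [0, 0, 82/15, -82/15, 2/5, 36/5]
R4 ← R4 + (7/2)·R2: [0, 0, -3/2, 4, 21/2, 9]
R5 ← R5 + (22/5)·R2: [0, 0, -3/5, 13/5, 61/5, 63/5]
R4 ← R4 + (45/164)·R3: [0, 0, 0, 5/2, 435/41, 450/41]
R5 ← R5 + (9/82)·R3: [0, 0, 0, 2, 502/41, 549/41]
R5 ← R5 − (4/5)·R4: [0, 0, 0, 0, 154/41, 189/41]
5 nonzero rows, so rank(T) = 5.
T has 6 columns; by rank–nullity, nullity = 6 − 5 = 1.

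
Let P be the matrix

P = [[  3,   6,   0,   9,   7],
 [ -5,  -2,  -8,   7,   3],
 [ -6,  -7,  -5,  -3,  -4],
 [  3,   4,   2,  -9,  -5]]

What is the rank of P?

3

Row reduce to echelon form.
R2 ← R2 + (5/3)·R1: [0, 8, -8, 22, 44/3]
R3 ← R3 + (2)·R1: [0, 5, -5, 15, 10]
R4 ← R4 − R1: [0, -2, 2, -18, -12]
R3 ← R3 − (5/8)·R2: [0, 0, 0, 5/4, 5/6]
R4 ← R4 + (1/4)·R2: [0, 0, 0, -25/2, -25/3]
R4 ← R4 + (10)·R3: [0, 0, 0, 0, 0]
Echelon form has 3 nonzero rows, so rank(P) = 3.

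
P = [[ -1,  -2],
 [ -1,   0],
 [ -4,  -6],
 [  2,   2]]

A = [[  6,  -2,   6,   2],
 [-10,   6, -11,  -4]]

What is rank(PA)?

2

First compute PA:
[[ 14, -10,  16,   6],
 [ -6,   2,  -6,  -2],
 [ 36, -28,  42,  16],
 [ -8,   8, -10,  -4]]
Now row reduce the product.
R2 ← R2 + (3/7)·R1: [0, -16/7, 6/7, 4/7]
R3 ← R3 − (18/7)·R1: [0, -16/7, 6/7, 4/7]
R4 ← R4 + (4/7)·R1: [0, 16/7, -6/7, -4/7]
R3 ← R3 − R2: [0, 0, 0, 0]
R4 ← R4 + R2: [0, 0, 0, 0]
2 nonzero rows, so rank(PA) = 2.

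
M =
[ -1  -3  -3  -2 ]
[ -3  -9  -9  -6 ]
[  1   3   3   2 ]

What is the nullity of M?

3

Row reduce to echelon form.
R2 ← R2 − (3)·R1: [0, 0, 0, 0]
R3 ← R3 + R1: [0, 0, 0, 0]
1 nonzero row, so rank(M) = 1.
M has 4 columns; by rank–nullity, nullity = 4 − 1 = 3.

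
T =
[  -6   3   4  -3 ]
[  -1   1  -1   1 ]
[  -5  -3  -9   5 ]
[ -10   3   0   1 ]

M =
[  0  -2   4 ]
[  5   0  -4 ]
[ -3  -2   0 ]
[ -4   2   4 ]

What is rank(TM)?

3

First compute TM:
[[ 15,  -2, -48],
 [  4,   6,  -4],
 [ -8,  38,  12],
 [ 11,  22, -48]]
Now row reduce the product.
R2 ← R2 − (4/15)·R1: [0, 98/15, 44/5]
R3 ← R3 + (8/15)·R1: [0, 554/15, -68/5]
R4 ← R4 − (11/15)·R1: [0, 352/15, -64/5]
R3 ← R3 − (277/49)·R2: [0, 0, -3104/49]
R4 ← R4 − (176/49)·R2: [0, 0, -2176/49]
R4 ← R4 − (68/97)·R3: [0, 0, 0]
3 nonzero rows, so rank(TM) = 3.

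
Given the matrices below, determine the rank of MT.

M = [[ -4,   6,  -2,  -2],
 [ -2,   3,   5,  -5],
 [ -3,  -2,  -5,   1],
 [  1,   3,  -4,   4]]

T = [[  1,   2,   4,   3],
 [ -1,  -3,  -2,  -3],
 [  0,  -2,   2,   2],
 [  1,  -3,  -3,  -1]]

4

First compute MT:
[[-12, -16, -26, -32],
 [-10,  -8,  11,   0],
 [  0,   7, -21, -14],
 [  2, -11, -22, -18]]
Now row reduce the product.
R2 ← R2 − (5/6)·R1: [0, 16/3, 98/3, 80/3]
R4 ← R4 + (1/6)·R1: [0, -41/3, -79/3, -70/3]
R3 ← R3 − (21/16)·R2: [0, 0, -511/8, -49]
R4 ← R4 + (41/16)·R2: [0, 0, 459/8, 45]
R4 ← R4 + (459/511)·R3: [0, 0, 0, 72/73]
4 nonzero rows, so rank(MT) = 4.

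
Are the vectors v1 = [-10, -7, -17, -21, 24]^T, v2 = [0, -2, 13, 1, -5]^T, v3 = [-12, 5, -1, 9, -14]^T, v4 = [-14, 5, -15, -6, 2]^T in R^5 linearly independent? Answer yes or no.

yes

Form the matrix with these vectors as rows and row reduce.
R3 ← R3 − (6/5)·R1: [0, 67/5, 97/5, 171/5, -214/5]
R4 ← R4 − (7/5)·R1: [0, 74/5, 44/5, 117/5, -158/5]
R3 ← R3 + (67/10)·R2: [0, 0, 213/2, 409/10, -763/10]
R4 ← R4 + (37/5)·R2: [0, 0, 105, 154/5, -343/5]
R4 ← R4 − (70/71)·R3: [0, 0, 0, -3381/355, 2352/355]
4 nonzero rows, so the 4 vectors span a space of dimension 4.
Since 4 = 4, the vectors are linearly independent.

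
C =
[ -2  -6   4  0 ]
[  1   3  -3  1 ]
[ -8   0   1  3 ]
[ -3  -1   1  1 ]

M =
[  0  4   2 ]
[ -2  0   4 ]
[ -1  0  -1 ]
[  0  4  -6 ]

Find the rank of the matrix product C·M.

First compute CM:
[[  8,  -8, -32],
 [ -3,   8,  11],
 [ -1, -20, -35],
 [  1,  -8, -17]]
Now row reduce the product.
R2 ← R2 + (3/8)·R1: [0, 5, -1]
R3 ← R3 + (1/8)·R1: [0, -21, -39]
R4 ← R4 − (1/8)·R1: [0, -7, -13]
R3 ← R3 + (21/5)·R2: [0, 0, -216/5]
R4 ← R4 + (7/5)·R2: [0, 0, -72/5]
R4 ← R4 − (1/3)·R3: [0, 0, 0]
3 nonzero rows, so rank(CM) = 3.

3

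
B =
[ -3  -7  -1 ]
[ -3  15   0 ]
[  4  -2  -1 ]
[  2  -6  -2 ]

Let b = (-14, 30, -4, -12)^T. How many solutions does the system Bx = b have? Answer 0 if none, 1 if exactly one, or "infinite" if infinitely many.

Row reduce the augmented matrix [B | b].
R2 ← R2 − R1: [0, 22, 1, 44]
R3 ← R3 + (4/3)·R1: [0, -34/3, -7/3, -68/3]
R4 ← R4 + (2/3)·R1: [0, -32/3, -8/3, -64/3]
R3 ← R3 + (17/33)·R2: [0, 0, -20/11, 0]
R4 ← R4 + (16/33)·R2: [0, 0, -24/11, 0]
R4 ← R4 − (6/5)·R3: [0, 0, 0, 0]
The echelon form has 3 nonzero rows, and every pivot lies in the first 3 columns, so rank(B) = rank([B|b]) = 3.
The system is consistent.
rank = 3 = number of unknowns, so the solution is unique.

1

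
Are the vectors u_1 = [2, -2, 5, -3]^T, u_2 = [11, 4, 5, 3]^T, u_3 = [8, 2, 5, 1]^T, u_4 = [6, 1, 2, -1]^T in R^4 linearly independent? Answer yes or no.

Form the matrix with these vectors as rows and row reduce.
R2 ← R2 − (11/2)·R1: [0, 15, -45/2, 39/2]
R3 ← R3 − (4)·R1: [0, 10, -15, 13]
R4 ← R4 − (3)·R1: [0, 7, -13, 8]
R3 ← R3 − (2/3)·R2: [0, 0, 0, 0]
R4 ← R4 − (7/15)·R2: [0, 0, -5/2, -11/10]
Swap R3 ↔ R4
3 nonzero rows, so the 4 vectors span a space of dimension 3.
Since 3 < 4, the vectors are linearly dependent.

no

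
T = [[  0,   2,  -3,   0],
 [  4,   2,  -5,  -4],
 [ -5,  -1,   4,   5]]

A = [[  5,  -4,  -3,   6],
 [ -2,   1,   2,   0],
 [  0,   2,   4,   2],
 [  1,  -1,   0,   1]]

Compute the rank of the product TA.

2

First compute TA:
[[ -4,  -4,  -8,  -6],
 [ 12, -20, -28,  10],
 [-18,  22,  29, -17]]
Now row reduce the product.
R2 ← R2 + (3)·R1: [0, -32, -52, -8]
R3 ← R3 − (9/2)·R1: [0, 40, 65, 10]
R3 ← R3 + (5/4)·R2: [0, 0, 0, 0]
2 nonzero rows, so rank(TA) = 2.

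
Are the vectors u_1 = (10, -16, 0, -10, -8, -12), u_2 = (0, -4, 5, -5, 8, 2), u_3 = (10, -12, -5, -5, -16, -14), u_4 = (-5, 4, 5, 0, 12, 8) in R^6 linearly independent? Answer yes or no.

no

Form the matrix with these vectors as rows and row reduce.
R3 ← R3 − R1: [0, 4, -5, 5, -8, -2]
R4 ← R4 + (1/2)·R1: [0, -4, 5, -5, 8, 2]
R3 ← R3 + R2: [0, 0, 0, 0, 0, 0]
R4 ← R4 − R2: [0, 0, 0, 0, 0, 0]
2 nonzero rows, so the 4 vectors span a space of dimension 2.
Since 2 < 4, the vectors are linearly dependent.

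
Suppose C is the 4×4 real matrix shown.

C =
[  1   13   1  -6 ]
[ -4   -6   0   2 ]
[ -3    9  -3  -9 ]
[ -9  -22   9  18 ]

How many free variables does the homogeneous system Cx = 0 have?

1

Row reduce to echelon form.
R2 ← R2 + (4)·R1: [0, 46, 4, -22]
R3 ← R3 + (3)·R1: [0, 48, 0, -27]
R4 ← R4 + (9)·R1: [0, 95, 18, -36]
R3 ← R3 − (24/23)·R2: [0, 0, -96/23, -93/23]
R4 ← R4 − (95/46)·R2: [0, 0, 224/23, 217/23]
R4 ← R4 + (7/3)·R3: [0, 0, 0, 0]
3 nonzero rows, so rank(C) = 3.
C has 4 columns; by rank–nullity, nullity = 4 − 3 = 1.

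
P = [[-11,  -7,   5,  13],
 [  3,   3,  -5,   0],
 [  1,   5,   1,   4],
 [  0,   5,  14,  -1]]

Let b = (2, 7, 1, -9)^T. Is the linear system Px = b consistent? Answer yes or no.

Row reduce the augmented matrix [P | b].
R2 ← R2 + (3/11)·R1: [0, 12/11, -40/11, 39/11, 83/11]
R3 ← R3 + (1/11)·R1: [0, 48/11, 16/11, 57/11, 13/11]
R3 ← R3 − (4)·R2: [0, 0, 16, -9, -29]
R4 ← R4 − (55/12)·R2: [0, 0, 92/3, -69/4, -523/12]
R4 ← R4 − (23/12)·R3: [0, 0, 0, 0, 12]
The echelon form has 4 nonzero rows; the last pivot sits in the augmented column, so rank(P) = 3 but rank([P|b]) = 4.
Since the ranks differ, the system is inconsistent.

no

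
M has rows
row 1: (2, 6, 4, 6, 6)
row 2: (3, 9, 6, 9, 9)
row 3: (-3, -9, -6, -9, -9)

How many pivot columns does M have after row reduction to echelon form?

Row reduce to echelon form.
R2 ← R2 − (3/2)·R1: [0, 0, 0, 0, 0]
R3 ← R3 + (3/2)·R1: [0, 0, 0, 0, 0]
Echelon form has 1 nonzero row, so rank(M) = 1.
Each nonzero row contributes one pivot column: 1 pivot columns.

1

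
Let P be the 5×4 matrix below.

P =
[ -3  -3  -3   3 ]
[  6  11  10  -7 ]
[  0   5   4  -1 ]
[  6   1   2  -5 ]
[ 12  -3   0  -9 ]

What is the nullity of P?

2

Row reduce to echelon form.
R2 ← R2 + (2)·R1: [0, 5, 4, -1]
R4 ← R4 + (2)·R1: [0, -5, -4, 1]
R5 ← R5 + (4)·R1: [0, -15, -12, 3]
R3 ← R3 − R2: [0, 0, 0, 0]
R4 ← R4 + R2: [0, 0, 0, 0]
R5 ← R5 + (3)·R2: [0, 0, 0, 0]
2 nonzero rows, so rank(P) = 2.
P has 4 columns; by rank–nullity, nullity = 4 − 2 = 2.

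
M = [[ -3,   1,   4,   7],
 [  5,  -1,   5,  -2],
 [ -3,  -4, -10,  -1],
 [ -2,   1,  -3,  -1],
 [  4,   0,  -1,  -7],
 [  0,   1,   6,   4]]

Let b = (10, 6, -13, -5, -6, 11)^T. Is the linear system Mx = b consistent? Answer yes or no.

Row reduce the augmented matrix [M | b].
R2 ← R2 + (5/3)·R1: [0, 2/3, 35/3, 29/3, 68/3]
R3 ← R3 − R1: [0, -5, -14, -8, -23]
R4 ← R4 − (2/3)·R1: [0, 1/3, -17/3, -17/3, -35/3]
R5 ← R5 + (4/3)·R1: [0, 4/3, 13/3, 7/3, 22/3]
R3 ← R3 + (15/2)·R2: [0, 0, 147/2, 129/2, 147]
R4 ← R4 − (1/2)·R2: [0, 0, -23/2, -21/2, -23]
R5 ← R5 − (2)·R2: [0, 0, -19, -17, -38]
R6 ← R6 − (3/2)·R2: [0, 0, -23/2, -21/2, -23]
R4 ← R4 + (23/147)·R3: [0, 0, 0, -20/49, 0]
R5 ← R5 + (38/147)·R3: [0, 0, 0, -16/49, 0]
R6 ← R6 + (23/147)·R3: [0, 0, 0, -20/49, 0]
R5 ← R5 − (4/5)·R4: [0, 0, 0, 0, 0]
R6 ← R6 − R4: [0, 0, 0, 0, 0]
The echelon form has 4 nonzero rows, and every pivot lies in the first 4 columns, so rank(M) = rank([M|b]) = 4.
The system is consistent.

yes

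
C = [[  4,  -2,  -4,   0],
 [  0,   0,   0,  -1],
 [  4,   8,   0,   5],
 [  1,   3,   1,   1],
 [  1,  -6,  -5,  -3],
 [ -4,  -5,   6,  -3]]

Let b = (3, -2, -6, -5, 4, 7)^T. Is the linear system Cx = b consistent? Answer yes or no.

Row reduce the augmented matrix [C | b].
R3 ← R3 − R1: [0, 10, 4, 5, -9]
R4 ← R4 − (1/4)·R1: [0, 7/2, 2, 1, -23/4]
R5 ← R5 − (1/4)·R1: [0, -11/2, -4, -3, 13/4]
R6 ← R6 + R1: [0, -7, 2, -3, 10]
Swap R2 ↔ R3
R4 ← R4 − (7/20)·R2: [0, 0, 3/5, -3/4, -13/5]
R5 ← R5 + (11/20)·R2: [0, 0, -9/5, -1/4, -17/10]
R6 ← R6 + (7/10)·R2: [0, 0, 24/5, 1/2, 37/10]
Swap R3 ↔ R4
R5 ← R5 + (3)·R3: [0, 0, 0, -5/2, -19/2]
R6 ← R6 − (8)·R3: [0, 0, 0, 13/2, 49/2]
R5 ← R5 − (5/2)·R4: [0, 0, 0, 0, -9/2]
R6 ← R6 + (13/2)·R4: [0, 0, 0, 0, 23/2]
R6 ← R6 + (23/9)·R5: [0, 0, 0, 0, 0]
The echelon form has 5 nonzero rows; the last pivot sits in the augmented column, so rank(C) = 4 but rank([C|b]) = 5.
Since the ranks differ, the system is inconsistent.

no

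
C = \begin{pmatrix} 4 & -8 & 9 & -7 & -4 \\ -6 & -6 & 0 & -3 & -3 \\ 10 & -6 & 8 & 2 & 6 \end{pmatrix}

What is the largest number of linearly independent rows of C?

Row reduce to echelon form.
R2 ← R2 + (3/2)·R1: [0, -18, 27/2, -27/2, -9]
R3 ← R3 − (5/2)·R1: [0, 14, -29/2, 39/2, 16]
R3 ← R3 + (7/9)·R2: [0, 0, -4, 9, 9]
Echelon form has 3 nonzero rows, so rank(C) = 3.
The rank gives the maximum number of linearly independent rows: 3.

3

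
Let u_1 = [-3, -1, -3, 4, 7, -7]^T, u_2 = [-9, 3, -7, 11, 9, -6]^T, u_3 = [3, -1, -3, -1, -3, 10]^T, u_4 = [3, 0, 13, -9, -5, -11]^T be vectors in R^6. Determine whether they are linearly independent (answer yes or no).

no

Form the matrix with these vectors as rows and row reduce.
R2 ← R2 − (3)·R1: [0, 6, 2, -1, -12, 15]
R3 ← R3 + R1: [0, -2, -6, 3, 4, 3]
R4 ← R4 + R1: [0, -1, 10, -5, 2, -18]
R3 ← R3 + (1/3)·R2: [0, 0, -16/3, 8/3, 0, 8]
R4 ← R4 + (1/6)·R2: [0, 0, 31/3, -31/6, 0, -31/2]
R4 ← R4 + (31/16)·R3: [0, 0, 0, 0, 0, 0]
3 nonzero rows, so the 4 vectors span a space of dimension 3.
Since 3 < 4, the vectors are linearly dependent.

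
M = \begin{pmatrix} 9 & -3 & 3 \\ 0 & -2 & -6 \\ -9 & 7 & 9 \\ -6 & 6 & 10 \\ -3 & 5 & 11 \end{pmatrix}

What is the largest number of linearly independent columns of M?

Row reduce to echelon form.
R3 ← R3 + R1: [0, 4, 12]
R4 ← R4 + (2/3)·R1: [0, 4, 12]
R5 ← R5 + (1/3)·R1: [0, 4, 12]
R3 ← R3 + (2)·R2: [0, 0, 0]
R4 ← R4 + (2)·R2: [0, 0, 0]
R5 ← R5 + (2)·R2: [0, 0, 0]
Echelon form has 2 nonzero rows, so rank(M) = 2.
The rank gives the maximum number of linearly independent columns: 2.

2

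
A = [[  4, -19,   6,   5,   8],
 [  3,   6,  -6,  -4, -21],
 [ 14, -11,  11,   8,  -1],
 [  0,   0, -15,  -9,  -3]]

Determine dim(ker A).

Row reduce to echelon form.
R2 ← R2 − (3/4)·R1: [0, 81/4, -21/2, -31/4, -27]
R3 ← R3 − (7/2)·R1: [0, 111/2, -10, -19/2, -29]
R3 ← R3 − (74/27)·R2: [0, 0, 169/9, 317/27, 45]
R4 ← R4 + (135/169)·R3: [0, 0, 0, 64/169, 5568/169]
4 nonzero rows, so rank(A) = 4.
A has 5 columns; by rank–nullity, nullity = 5 − 4 = 1.

1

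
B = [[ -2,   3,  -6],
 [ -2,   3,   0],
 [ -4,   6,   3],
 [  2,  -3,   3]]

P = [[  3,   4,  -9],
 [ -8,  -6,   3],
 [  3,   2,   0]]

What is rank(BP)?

2

First compute BP:
[[-48, -38,  27],
 [-30, -26,  27],
 [-51, -46,  54],
 [ 39,  32, -27]]
Now row reduce the product.
R2 ← R2 − (5/8)·R1: [0, -9/4, 81/8]
R3 ← R3 − (17/16)·R1: [0, -45/8, 405/16]
R4 ← R4 + (13/16)·R1: [0, 9/8, -81/16]
R3 ← R3 − (5/2)·R2: [0, 0, 0]
R4 ← R4 + (1/2)·R2: [0, 0, 0]
2 nonzero rows, so rank(BP) = 2.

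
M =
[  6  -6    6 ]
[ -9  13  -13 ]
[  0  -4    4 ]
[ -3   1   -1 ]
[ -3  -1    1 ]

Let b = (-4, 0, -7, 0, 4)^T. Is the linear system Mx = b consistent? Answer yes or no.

Row reduce the augmented matrix [M | b].
R2 ← R2 + (3/2)·R1: [0, 4, -4, -6]
R4 ← R4 + (1/2)·R1: [0, -2, 2, -2]
R5 ← R5 + (1/2)·R1: [0, -4, 4, 2]
R3 ← R3 + R2: [0, 0, 0, -13]
R4 ← R4 + (1/2)·R2: [0, 0, 0, -5]
R5 ← R5 + R2: [0, 0, 0, -4]
R4 ← R4 − (5/13)·R3: [0, 0, 0, 0]
R5 ← R5 − (4/13)·R3: [0, 0, 0, 0]
The echelon form has 3 nonzero rows; the last pivot sits in the augmented column, so rank(M) = 2 but rank([M|b]) = 3.
Since the ranks differ, the system is inconsistent.

no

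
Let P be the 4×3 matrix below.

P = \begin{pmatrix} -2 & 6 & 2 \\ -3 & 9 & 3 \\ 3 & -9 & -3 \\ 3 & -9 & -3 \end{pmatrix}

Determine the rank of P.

Row reduce to echelon form.
R2 ← R2 − (3/2)·R1: [0, 0, 0]
R3 ← R3 + (3/2)·R1: [0, 0, 0]
R4 ← R4 + (3/2)·R1: [0, 0, 0]
Echelon form has 1 nonzero row, so rank(P) = 1.

1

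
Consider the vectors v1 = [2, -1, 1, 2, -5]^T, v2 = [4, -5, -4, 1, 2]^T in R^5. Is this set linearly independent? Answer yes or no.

yes

Form the matrix with these vectors as rows and row reduce.
R2 ← R2 − (2)·R1: [0, -3, -6, -3, 12]
2 nonzero rows, so the 2 vectors span a space of dimension 2.
Since 2 = 2, the vectors are linearly independent.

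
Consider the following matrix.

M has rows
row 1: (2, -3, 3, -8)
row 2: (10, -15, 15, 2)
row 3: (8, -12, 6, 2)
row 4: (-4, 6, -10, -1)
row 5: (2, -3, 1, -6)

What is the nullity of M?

Row reduce to echelon form.
R2 ← R2 − (5)·R1: [0, 0, 0, 42]
R3 ← R3 − (4)·R1: [0, 0, -6, 34]
R4 ← R4 + (2)·R1: [0, 0, -4, -17]
R5 ← R5 − R1: [0, 0, -2, 2]
Swap R2 ↔ R3
R4 ← R4 − (2/3)·R2: [0, 0, 0, -119/3]
R5 ← R5 − (1/3)·R2: [0, 0, 0, -28/3]
R4 ← R4 + (17/18)·R3: [0, 0, 0, 0]
R5 ← R5 + (2/9)·R3: [0, 0, 0, 0]
3 nonzero rows, so rank(M) = 3.
M has 4 columns; by rank–nullity, nullity = 4 − 3 = 1.

1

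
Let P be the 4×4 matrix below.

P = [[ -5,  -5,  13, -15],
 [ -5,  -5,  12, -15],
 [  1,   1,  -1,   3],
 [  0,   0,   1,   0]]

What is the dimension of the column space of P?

Row reduce to echelon form.
R2 ← R2 − R1: [0, 0, -1, 0]
R3 ← R3 + (1/5)·R1: [0, 0, 8/5, 0]
R3 ← R3 + (8/5)·R2: [0, 0, 0, 0]
R4 ← R4 + R2: [0, 0, 0, 0]
Echelon form has 2 nonzero rows, so rank(P) = 2.
The column space has dimension equal to the rank: 2.

2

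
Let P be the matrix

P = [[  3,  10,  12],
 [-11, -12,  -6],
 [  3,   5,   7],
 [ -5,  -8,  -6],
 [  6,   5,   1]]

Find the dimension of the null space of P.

Row reduce to echelon form.
R2 ← R2 + (11/3)·R1: [0, 74/3, 38]
R3 ← R3 − R1: [0, -5, -5]
R4 ← R4 + (5/3)·R1: [0, 26/3, 14]
R5 ← R5 − (2)·R1: [0, -15, -23]
R3 ← R3 + (15/74)·R2: [0, 0, 100/37]
R4 ← R4 − (13/37)·R2: [0, 0, 24/37]
R5 ← R5 + (45/74)·R2: [0, 0, 4/37]
R4 ← R4 − (6/25)·R3: [0, 0, 0]
R5 ← R5 − (1/25)·R3: [0, 0, 0]
3 nonzero rows, so rank(P) = 3.
P has 3 columns; by rank–nullity, nullity = 3 − 3 = 0.

0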